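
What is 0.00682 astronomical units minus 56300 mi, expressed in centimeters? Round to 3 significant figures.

9.30e+10 cm

0.00682 au = 1.02026e+11 cm and 56300 mi = 9.06061e+9 cm.
1.02026e+11 − 9.06061e+9 ≈ 9.30e+10 cm.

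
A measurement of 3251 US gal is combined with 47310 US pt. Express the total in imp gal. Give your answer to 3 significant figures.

3251 US gal = 2707.02 imp gal and 47310 US pt = 4924.23 imp gal.
2707.02 + 4924.23 ≈ 7630 imp gal.

7630 imp gal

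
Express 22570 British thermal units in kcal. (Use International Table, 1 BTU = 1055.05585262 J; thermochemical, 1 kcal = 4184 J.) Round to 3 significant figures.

5690 kilocalories

1 BTU = 0.252164 kilocalories.
Thus 22570 × 0.252164 ≈ 5690 kcal.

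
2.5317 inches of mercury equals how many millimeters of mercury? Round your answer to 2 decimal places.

1 inHg = 25.4000 millimeters of mercury.
Then 2.5317 × 25.4000 ≈ 64.31 mmHg.

64.31 mmHg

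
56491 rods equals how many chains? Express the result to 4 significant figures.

1 rod = 0.250000 chains.
56491 × 0.250000 ≈ 14120 chain.

14120 chain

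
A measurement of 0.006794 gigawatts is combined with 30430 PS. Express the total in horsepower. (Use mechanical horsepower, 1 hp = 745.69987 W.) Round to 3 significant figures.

0.006794 GW = 9110.90 hp and 30430 PS = 30013.7 hp.
9110.90 + 30013.7 ≈ 39100 hp.

39100 horsepower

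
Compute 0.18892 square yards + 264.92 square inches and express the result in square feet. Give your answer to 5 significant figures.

3.5400 ft²

0.18892 yd² = 1.70028 ft² and 264.92 in² = 1.83972 ft².
1.70028 + 1.83972 ≈ 3.5400 ft².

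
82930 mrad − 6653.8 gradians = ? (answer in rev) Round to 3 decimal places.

-3.436 rev

82930 mrad = 13.1987 rev and 6653.8 grad = 16.6345 rev.
13.1987 − 16.6345 ≈ -3.436 rev.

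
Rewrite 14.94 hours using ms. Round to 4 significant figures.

1 hour = 3.60000e+6 milliseconds.
Then 14.94 × 3.60000e+6 ≈ 5.378e+7 ms.

5.378e+7 ms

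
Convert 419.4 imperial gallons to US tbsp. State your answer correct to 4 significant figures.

128900 US tbsp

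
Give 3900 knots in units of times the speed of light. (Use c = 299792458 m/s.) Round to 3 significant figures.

1 kn = 1.71600 × 10^-9 c.
Then 3900 × 1.71600 × 10^-9 ≈ 6.69 × 10^-6 c.

6.69 × 10^-6 times the speed of light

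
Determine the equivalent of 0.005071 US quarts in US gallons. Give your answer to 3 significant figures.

1 US quart = 0.250000 US gal.
So 0.005071 × 0.250000 ≈ 0.00127 US gal.

0.00127 US gallons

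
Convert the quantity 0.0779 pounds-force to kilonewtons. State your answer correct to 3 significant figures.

1 pound-force = 0.00444822 kN.
Thus 0.0779 × 0.00444822 ≈ 0.000347 kN.

0.000347 kilonewtons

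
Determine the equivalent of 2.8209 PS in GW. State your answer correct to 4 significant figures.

2.075e-6 GW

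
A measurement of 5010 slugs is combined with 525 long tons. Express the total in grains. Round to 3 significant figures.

9.36 × 10^9 grains

5010 slug = 1.12834 × 10^9 gr and 525 long ton = 8.23200 × 10^9 gr.
1.12834 × 10^9 + 8.23200 × 10^9 ≈ 9.36 × 10^9 gr.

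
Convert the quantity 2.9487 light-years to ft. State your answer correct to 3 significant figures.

1 ly = 3.10391e+16 ft.
2.9487 × 3.10391e+16 ≈ 9.15e+16 ft.

9.15e+16 ft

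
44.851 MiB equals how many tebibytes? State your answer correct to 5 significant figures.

4.2773 × 10^-5 TiB

1 MiB = 9.53674 × 10^-7 TiB.
Thus 44.851 × 9.53674 × 10^-7 ≈ 4.2773 × 10^-5 TiB.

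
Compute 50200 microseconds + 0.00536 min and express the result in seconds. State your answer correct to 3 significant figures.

50200 μs = 0.0502000 s and 0.00536 min = 0.321600 s.
0.0502000 + 0.321600 ≈ 0.372 s.

0.372 s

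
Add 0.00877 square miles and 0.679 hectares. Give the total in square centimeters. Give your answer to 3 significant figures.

0.00877 mi² = 2.27142e+8 cm² and 0.679 ha = 6.79000e+7 cm².
2.27142e+8 + 6.79000e+7 ≈ 2.95e+8 cm².

2.95e+8 cm²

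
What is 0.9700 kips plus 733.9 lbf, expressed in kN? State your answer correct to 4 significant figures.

0.9700 kip = 4.31477 kN and 733.9 lbf = 3.26455 kN.
4.31477 + 3.26455 ≈ 7.579 kN.

7.579 kN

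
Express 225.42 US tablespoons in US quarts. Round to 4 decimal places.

1 US tablespoon = 0.0156250 US qt.
225.42 × 0.0156250 ≈ 3.5222 US qt.

3.5222 US qt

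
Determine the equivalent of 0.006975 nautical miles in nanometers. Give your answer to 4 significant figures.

1.292 × 10^10 nm

1 nautical mile = 1.85200 × 10^12 nanometers.
Then 0.006975 × 1.85200 × 10^12 ≈ 1.292 × 10^10 nm.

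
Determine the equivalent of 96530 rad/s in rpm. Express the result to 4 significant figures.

921800 rpm

1 rad/s = 9.54930 rpm.
96530 × 9.54930 ≈ 921800 rpm.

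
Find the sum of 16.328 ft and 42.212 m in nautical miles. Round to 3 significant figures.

0.0255 nmi

16.328 ft = 0.00268724 nmi and 42.212 m = 0.0227927 nmi.
0.00268724 + 0.0227927 ≈ 0.0255 nmi.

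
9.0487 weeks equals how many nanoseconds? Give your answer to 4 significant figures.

5.473e+15 nanoseconds

1 wk = 6.04800e+14 ns.
Thus 9.0487 × 6.04800e+14 ≈ 5.473e+15 ns.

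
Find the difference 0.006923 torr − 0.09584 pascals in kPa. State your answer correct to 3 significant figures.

0.006923 torr = 0.000922991 kPa and 0.09584 Pa = 9.58400 × 10^-5 kPa.
0.000922991 − 9.58400 × 10^-5 ≈ 0.000827 kPa.

0.000827 kPa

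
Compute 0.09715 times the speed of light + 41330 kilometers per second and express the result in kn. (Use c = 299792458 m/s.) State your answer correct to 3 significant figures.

1.37 × 10^8 knots

0.09715 c = 5.66142 × 10^7 kn and 41330 km/s = 8.03391 × 10^7 kn.
5.66142 × 10^7 + 8.03391 × 10^7 ≈ 1.37 × 10^8 kn.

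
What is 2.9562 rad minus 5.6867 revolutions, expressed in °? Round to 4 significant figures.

-1878 °

2.9562 rad = 169.378 ° and 5.6867 rev = 2047.21 °.
169.378 − 2047.21 ≈ -1878 °.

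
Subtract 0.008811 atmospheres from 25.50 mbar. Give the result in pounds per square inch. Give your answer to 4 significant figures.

0.2404 psi

25.50 mbar = 0.369846 psi and 0.008811 atm = 0.129486 psi.
0.369846 − 0.129486 ≈ 0.2404 psi.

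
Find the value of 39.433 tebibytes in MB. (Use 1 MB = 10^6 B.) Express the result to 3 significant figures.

4.34e+7 MB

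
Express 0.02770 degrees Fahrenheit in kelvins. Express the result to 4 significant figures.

K = (°F + 459.67) × 5/9.
Applying the formula gives 255.4 K.

255.4 K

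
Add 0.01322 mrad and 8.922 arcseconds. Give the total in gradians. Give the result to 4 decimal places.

0.01322 mrad = 0.000841611 grad and 8.922 arcsec = 0.00275370 grad.
0.000841611 + 0.00275370 ≈ 0.0036 grad.

0.0036 grad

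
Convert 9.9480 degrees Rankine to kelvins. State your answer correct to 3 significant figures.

5.53 kelvins

°R = K × 9/5.
Applying the formula gives 5.53 K.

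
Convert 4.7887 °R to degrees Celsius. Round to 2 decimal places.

-270.49 degrees Celsius

°R = (°C + 273.15) × 9/5.
Applying the formula gives -270.49 °C.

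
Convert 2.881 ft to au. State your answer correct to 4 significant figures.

5.870e-12 au

1 foot = 2.03746e-12 astronomical units.
Then 2.881 × 2.03746e-12 ≈ 5.870e-12 au.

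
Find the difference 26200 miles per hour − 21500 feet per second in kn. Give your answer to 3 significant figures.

10000 kn

26200 mph = 22767.2 kn and 21500 ft/s = 12738.4 kn.
22767.2 − 12738.4 ≈ 10000 kn.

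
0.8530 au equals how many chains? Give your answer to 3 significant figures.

1 au = 7.43646e+9 chains.
Then 0.8530 × 7.43646e+9 ≈ 6.34e+9 chain.

6.34e+9 chains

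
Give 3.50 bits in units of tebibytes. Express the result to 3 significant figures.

3.98 × 10^-13 TiB

1 bit = 1.13687 × 10^-13 TiB.
Thus 3.50 × 1.13687 × 10^-13 ≈ 3.98 × 10^-13 TiB.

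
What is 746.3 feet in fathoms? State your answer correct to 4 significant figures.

124.4 fathom

1 foot = 0.166667 fathom.
Thus 746.3 × 0.166667 ≈ 124.4 fathom.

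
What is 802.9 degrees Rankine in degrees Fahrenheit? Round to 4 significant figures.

343.2 degrees Fahrenheit

°R = °F + 459.67.
Applying the formula gives 343.2 °F.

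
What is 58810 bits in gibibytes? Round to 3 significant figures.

1 bit = 1.16415 × 10^-10 GiB.
Thus 58810 × 1.16415 × 10^-10 ≈ 6.85 × 10^-6 GiB.

6.85 × 10^-6 gibibytes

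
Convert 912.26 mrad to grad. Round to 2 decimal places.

58.08 grad

1 milliradian = 0.0636620 grad.
So 912.26 × 0.0636620 ≈ 58.08 grad.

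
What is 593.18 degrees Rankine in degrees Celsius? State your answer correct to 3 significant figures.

56.4 °C

°R = (°C + 273.15) × 9/5.
Applying the formula gives 56.4 °C.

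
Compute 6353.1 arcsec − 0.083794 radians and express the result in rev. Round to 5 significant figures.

-0.0084341 revolutions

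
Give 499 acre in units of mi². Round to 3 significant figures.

0.780 mi²

1 acre = 0.00156250 mi².
So 499 × 0.00156250 ≈ 0.780 mi².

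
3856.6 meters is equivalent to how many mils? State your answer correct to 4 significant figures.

1 meter = 39370.1 mil.
3856.6 × 39370.1 ≈ 1.518 × 10^8 mil.

1.518 × 10^8 mils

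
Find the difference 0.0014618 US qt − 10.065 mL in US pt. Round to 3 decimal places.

0.0014618 US qt = 0.00292360 US pt and 10.065 mL = 0.0212711 US pt.
0.00292360 − 0.0212711 ≈ -0.018 US pt.

-0.018 US pt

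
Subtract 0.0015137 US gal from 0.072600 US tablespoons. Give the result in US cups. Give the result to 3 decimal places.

-0.020 US cup

0.072600 US tbsp = 0.00453750 US cup and 0.0015137 US gal = 0.0242192 US cup.
0.00453750 − 0.0242192 ≈ -0.020 US cup.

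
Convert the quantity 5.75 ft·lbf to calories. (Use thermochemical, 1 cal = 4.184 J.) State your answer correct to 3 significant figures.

1 ft·lbf = 0.324048 calories.
So 5.75 × 0.324048 ≈ 1.86 cal.

1.86 cal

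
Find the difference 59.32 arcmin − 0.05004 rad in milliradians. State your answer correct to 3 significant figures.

59.32 arcmin = 17.2555 mrad and 0.05004 rad = 50.0400 mrad.
17.2555 − 50.0400 ≈ -32.8 mrad.

-32.8 mrad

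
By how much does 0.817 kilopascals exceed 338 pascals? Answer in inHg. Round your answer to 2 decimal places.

0.817 kPa = 0.241260 inHg and 338 Pa = 0.0998113 inHg.
0.241260 − 0.0998113 ≈ 0.14 inHg.

0.14 inHg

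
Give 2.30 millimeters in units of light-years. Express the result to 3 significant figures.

2.43 × 10^-19 light-years

1 millimeter = 1.05700 × 10^-19 ly.
Then 2.30 × 1.05700 × 10^-19 ≈ 2.43 × 10^-19 ly.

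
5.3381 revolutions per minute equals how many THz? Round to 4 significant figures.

8.897 × 10^-14 terahertz

1 rpm = 1.66667 × 10^-14 THz.
So 5.3381 × 1.66667 × 10^-14 ≈ 8.897 × 10^-14 THz.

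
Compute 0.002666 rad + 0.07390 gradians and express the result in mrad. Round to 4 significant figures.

3.827 milliradians

0.002666 rad = 2.66600 mrad and 0.07390 grad = 1.16082 mrad.
2.66600 + 1.16082 ≈ 3.827 mrad.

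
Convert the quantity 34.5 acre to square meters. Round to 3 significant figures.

1 acre = 4046.86 m².
So 34.5 × 4046.86 ≈ 140000 m².

140000 m²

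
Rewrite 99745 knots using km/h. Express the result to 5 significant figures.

1 knot = 1.85200 km/h.
Then 99745 × 1.85200 ≈ 184730 km/h.

184730 km/h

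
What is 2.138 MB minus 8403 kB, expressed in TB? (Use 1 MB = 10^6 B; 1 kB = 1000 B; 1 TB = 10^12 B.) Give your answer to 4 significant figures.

2.138 MB = 2.13800e-6 TB and 8403 kB = 8.40300e-6 TB.
2.13800e-6 − 8.40300e-6 ≈ -6.265e-6 TB.

-6.265e-6 TB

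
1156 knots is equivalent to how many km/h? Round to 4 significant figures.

1 kn = 1.85200 kilometers per hour.
1156 × 1.85200 ≈ 2141 km/h.

2141 km/h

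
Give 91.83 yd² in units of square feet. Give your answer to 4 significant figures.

1 yd² = 9.00000 square feet.
Then 91.83 × 9.00000 ≈ 826.5 ft².

826.5 ft²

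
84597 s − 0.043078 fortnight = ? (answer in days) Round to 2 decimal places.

84597 s = 0.979132 d and 0.043078 fortnight = 0.603092 d.
0.979132 − 0.603092 ≈ 0.38 d.

0.38 d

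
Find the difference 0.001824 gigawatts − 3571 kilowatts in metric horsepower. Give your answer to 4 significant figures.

0.001824 GW = 2479.95 PS and 3571 kW = 4855.21 PS.
2479.95 − 4855.21 ≈ -2375 PS.

-2375 PS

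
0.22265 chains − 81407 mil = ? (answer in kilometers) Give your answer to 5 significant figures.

0.22265 chain = 0.00447901 km and 81407 mil = 0.00206774 km.
0.00447901 − 0.00206774 ≈ 0.0024113 km.

0.0024113 km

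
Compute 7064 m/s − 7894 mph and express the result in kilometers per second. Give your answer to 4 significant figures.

3.535 km/s

7064 m/s = 7.06400 km/s and 7894 mph = 3.52893 km/s.
7.06400 − 3.52893 ≈ 3.535 km/s.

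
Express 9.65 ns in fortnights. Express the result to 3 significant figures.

1 ns = 8.26720e-16 fortnight.
Then 9.65 × 8.26720e-16 ≈ 7.98e-15 fortnight.

7.98e-15 fortnights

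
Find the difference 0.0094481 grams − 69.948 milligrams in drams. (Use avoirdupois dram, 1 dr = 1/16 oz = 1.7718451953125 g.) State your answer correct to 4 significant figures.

-0.03415 drams

0.0094481 g = 0.00533235 dr and 69.948 mg = 0.0394775 dr.
0.00533235 − 0.0394775 ≈ -0.03415 dr.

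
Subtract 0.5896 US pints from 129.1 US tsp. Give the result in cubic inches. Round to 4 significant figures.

21.81 in³

129.1 US tsp = 38.8309 in³ and 0.5896 US pt = 17.0247 in³.
38.8309 − 17.0247 ≈ 21.81 in³.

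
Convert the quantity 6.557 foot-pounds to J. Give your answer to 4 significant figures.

8.890 J

1 foot-pound = 1.35582 J.
Thus 6.557 × 1.35582 ≈ 8.890 J.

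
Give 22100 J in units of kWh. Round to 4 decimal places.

0.0061 kilowatt-hours

1 J = 2.77778 × 10^-7 kWh.
Then 22100 × 2.77778 × 10^-7 ≈ 0.0061 kWh.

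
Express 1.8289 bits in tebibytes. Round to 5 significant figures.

2.0792 × 10^-13 tebibytes

1 bit = 1.13687 × 10^-13 TiB.
Then 1.8289 × 1.13687 × 10^-13 ≈ 2.0792 × 10^-13 TiB.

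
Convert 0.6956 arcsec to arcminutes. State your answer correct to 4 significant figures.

1 arcsecond = 0.0166667 arcmin.
Then 0.6956 × 0.0166667 ≈ 0.01159 arcmin.

0.01159 arcmin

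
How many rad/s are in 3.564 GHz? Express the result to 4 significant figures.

1 GHz = 6.28319 × 10^9 radians per second.
Thus 3.564 × 6.28319 × 10^9 ≈ 2.239 × 10^10 rad/s.

2.239 × 10^10 radians per second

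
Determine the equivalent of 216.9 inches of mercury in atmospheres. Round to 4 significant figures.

7.249 atm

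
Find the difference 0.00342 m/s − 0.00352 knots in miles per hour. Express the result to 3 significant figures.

0.00360 mph

0.00342 m/s = 0.00765032 mph and 0.00352 kn = 0.00405074 mph.
0.00765032 − 0.00405074 ≈ 0.00360 mph.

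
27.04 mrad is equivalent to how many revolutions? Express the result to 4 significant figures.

1 mrad = 0.000159155 rev.
So 27.04 × 0.000159155 ≈ 0.004304 rev.

0.004304 rev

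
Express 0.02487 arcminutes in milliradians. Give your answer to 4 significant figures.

0.007234 milliradians

1 arcmin = 0.290888 mrad.
Thus 0.02487 × 0.290888 ≈ 0.007234 mrad.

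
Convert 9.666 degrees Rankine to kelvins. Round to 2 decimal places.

5.37 kelvins

°R = K × 9/5.
Applying the formula gives 5.37 K.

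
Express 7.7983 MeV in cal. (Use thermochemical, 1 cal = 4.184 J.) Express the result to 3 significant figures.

2.99 × 10^-13 calories

1 MeV = 3.82929 × 10^-14 cal.
So 7.7983 × 3.82929 × 10^-14 ≈ 2.99 × 10^-13 cal.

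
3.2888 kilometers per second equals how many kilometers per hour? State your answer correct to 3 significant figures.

1 kilometer per second = 3600.00 km/h.
So 3.2888 × 3600.00 ≈ 11800 km/h.

11800 km/h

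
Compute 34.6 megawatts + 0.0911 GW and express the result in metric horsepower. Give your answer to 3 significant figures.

171000 PS

34.6 MW = 47042.9 PS and 0.0911 GW = 123862 PS.
47042.9 + 123862 ≈ 171000 PS.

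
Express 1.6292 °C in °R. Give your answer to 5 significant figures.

494.60 degrees Rankine

°R = (°C + 273.15) × 9/5.
Applying the formula gives 494.60 °R.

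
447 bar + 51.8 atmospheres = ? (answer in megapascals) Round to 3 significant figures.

49.9 MPa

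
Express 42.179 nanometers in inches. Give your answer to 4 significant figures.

1.661e-6 in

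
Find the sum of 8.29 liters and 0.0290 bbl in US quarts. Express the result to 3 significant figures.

8.29 L = 8.75995 US qt and 0.0290 bbl = 4.87200 US qt.
8.75995 + 4.87200 ≈ 13.6 US qt.

13.6 US qt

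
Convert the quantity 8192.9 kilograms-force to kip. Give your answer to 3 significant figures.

1 kgf = 0.00220462 kips.
Then 8192.9 × 0.00220462 ≈ 18.1 kip.

18.1 kips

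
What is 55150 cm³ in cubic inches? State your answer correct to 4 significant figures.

1 cm³ = 0.0610237 in³.
Then 55150 × 0.0610237 ≈ 3365 in³.

3365 cubic inches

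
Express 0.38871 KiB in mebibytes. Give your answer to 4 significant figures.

0.0003796 mebibytes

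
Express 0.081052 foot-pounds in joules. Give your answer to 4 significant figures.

0.1099 J

1 ft·lbf = 1.35582 joules.
So 0.081052 × 1.35582 ≈ 0.1099 J.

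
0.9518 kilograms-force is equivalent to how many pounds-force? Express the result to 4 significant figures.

1 kilogram-force = 2.20462 lbf.
0.9518 × 2.20462 ≈ 2.098 lbf.

2.098 pounds-force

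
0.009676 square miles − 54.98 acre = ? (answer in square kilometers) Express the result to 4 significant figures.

0.009676 mi² = 0.0250607 km² and 54.98 acre = 0.222496 km².
0.0250607 − 0.222496 ≈ -0.1974 km².

-0.1974 km²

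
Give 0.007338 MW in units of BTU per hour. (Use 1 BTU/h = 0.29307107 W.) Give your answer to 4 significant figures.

25040 BTU/h

1 MW = 3.41214e+6 BTU/h.
So 0.007338 × 3.41214e+6 ≈ 25040 BTU/h.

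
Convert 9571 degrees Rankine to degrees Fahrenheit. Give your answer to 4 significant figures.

9111 °F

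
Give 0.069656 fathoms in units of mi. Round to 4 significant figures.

1 fathom = 0.00113636 miles.
Thus 0.069656 × 0.00113636 ≈ 7.915 × 10^-5 mi.

7.915 × 10^-5 miles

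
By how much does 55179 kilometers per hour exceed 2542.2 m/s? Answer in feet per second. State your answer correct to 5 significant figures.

55179 km/h = 50287.1 ft/s and 2542.2 m/s = 8340.55 ft/s.
50287.1 − 8340.55 ≈ 41947 ft/s.

41947 feet per second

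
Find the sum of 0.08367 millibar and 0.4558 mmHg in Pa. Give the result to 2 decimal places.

0.08367 mbar = 8.36700 Pa and 0.4558 mmHg = 60.7683 Pa.
8.36700 + 60.7683 ≈ 69.14 Pa.

69.14 Pa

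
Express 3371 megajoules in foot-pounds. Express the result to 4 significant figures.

1 megajoule = 737562 ft·lbf.
Thus 3371 × 737562 ≈ 2.486 × 10^9 ft·lbf.

2.486 × 10^9 ft·lbf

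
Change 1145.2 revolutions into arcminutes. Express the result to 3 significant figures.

2.47 × 10^7 arcmin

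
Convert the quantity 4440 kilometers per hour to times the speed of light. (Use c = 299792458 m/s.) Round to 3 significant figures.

4.11e-6 c

1 km/h = 9.26567e-10 c.
Thus 4440 × 9.26567e-10 ≈ 4.11e-6 c.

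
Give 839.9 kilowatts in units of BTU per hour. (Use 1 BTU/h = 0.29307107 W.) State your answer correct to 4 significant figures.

1 kilowatt = 3412.14 BTU/h.
Then 839.9 × 3412.14 ≈ 2.866 × 10^6 BTU/h.

2.866 × 10^6 BTU/h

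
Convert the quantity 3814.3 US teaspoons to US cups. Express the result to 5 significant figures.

1 US teaspoon = 0.02083333 US cup.
3814.3 × 0.02083333 ≈ 79.465 US cup.

79.465 US cup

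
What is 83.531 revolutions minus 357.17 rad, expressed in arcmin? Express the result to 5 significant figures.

576410 arcmin

83.531 rev = 1.80427 × 10^6 arcmin and 357.17 rad = 1.22786 × 10^6 arcmin.
1.80427 × 10^6 − 1.22786 × 10^6 ≈ 576410 arcmin.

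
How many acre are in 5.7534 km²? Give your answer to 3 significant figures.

1420 acres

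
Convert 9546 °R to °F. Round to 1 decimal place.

9086.3 °F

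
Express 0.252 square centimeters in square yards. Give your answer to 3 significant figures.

1 square centimeter = 0.000119599 square yards.
Then 0.252 × 0.000119599 ≈ 3.01e-5 yd².

3.01e-5 square yards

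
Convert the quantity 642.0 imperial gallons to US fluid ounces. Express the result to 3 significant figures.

1 imp gal = 153.722 US fl oz.
So 642.0 × 153.722 ≈ 98700 US fl oz.

98700 US fl oz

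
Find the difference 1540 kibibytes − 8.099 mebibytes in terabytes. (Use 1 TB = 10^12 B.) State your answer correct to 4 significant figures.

1540 KiB = 1.57696e-6 TB and 8.099 MiB = 8.49242e-6 TB.
1.57696e-6 − 8.49242e-6 ≈ -6.915e-6 TB.

-6.915e-6 terabytes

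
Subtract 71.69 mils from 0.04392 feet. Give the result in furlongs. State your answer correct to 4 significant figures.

5.749e-5 furlong

0.04392 ft = 6.65455e-5 furlong and 71.69 mil = 9.05177e-6 furlong.
6.65455e-5 − 9.05177e-6 ≈ 5.749e-5 furlong.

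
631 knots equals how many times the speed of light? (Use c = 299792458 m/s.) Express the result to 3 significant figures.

1.08 × 10^-6 times the speed of light

1 kn = 1.71600 × 10^-9 c.
631 × 1.71600 × 10^-9 ≈ 1.08 × 10^-6 c.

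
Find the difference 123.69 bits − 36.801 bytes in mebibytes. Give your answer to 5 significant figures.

123.69 bit = 1.47450 × 10^-5 MiB and 36.801 B = 3.50962 × 10^-5 MiB.
1.47450 × 10^-5 − 3.50962 × 10^-5 ≈ -2.0351 × 10^-5 MiB.

-2.0351 × 10^-5 mebibytes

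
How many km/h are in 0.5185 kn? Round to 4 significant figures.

1 knot = 1.85200 km/h.
Then 0.5185 × 1.85200 ≈ 0.9603 km/h.

0.9603 kilometers per hour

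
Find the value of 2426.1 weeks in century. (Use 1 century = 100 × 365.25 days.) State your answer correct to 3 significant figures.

1 week = 0.000191650 centuries.
So 2426.1 × 0.000191650 ≈ 0.465 century.

0.465 centuries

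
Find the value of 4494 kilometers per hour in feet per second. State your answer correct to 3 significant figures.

4100 ft/s

1 kilometer per hour = 0.911344 feet per second.
Then 4494 × 0.911344 ≈ 4100 ft/s.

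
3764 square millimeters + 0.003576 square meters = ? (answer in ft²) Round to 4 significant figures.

0.07901 square feet

3764 mm² = 0.0405154 ft² and 0.003576 m² = 0.0384917 ft².
0.0405154 + 0.0384917 ≈ 0.07901 ft².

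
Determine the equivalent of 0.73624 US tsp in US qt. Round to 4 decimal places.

0.0038 US qt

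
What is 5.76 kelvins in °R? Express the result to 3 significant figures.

10.4 °R

°R = K × 9/5.
Applying the formula gives 10.4 °R.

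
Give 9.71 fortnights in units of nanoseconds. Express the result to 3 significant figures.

1.17e+16 ns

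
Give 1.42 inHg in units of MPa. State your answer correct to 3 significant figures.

0.00481 megapascals

1 inch of mercury = 0.00338639 megapascals.
1.42 × 0.00338639 ≈ 0.00481 MPa.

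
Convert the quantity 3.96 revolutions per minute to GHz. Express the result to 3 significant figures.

1 rpm = 1.66667 × 10^-11 GHz.
Then 3.96 × 1.66667 × 10^-11 ≈ 6.60 × 10^-11 GHz.

6.60 × 10^-11 GHz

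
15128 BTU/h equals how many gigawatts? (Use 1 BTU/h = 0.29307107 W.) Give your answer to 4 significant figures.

1 BTU per hour = 2.93071 × 10^-10 GW.
So 15128 × 2.93071 × 10^-10 ≈ 4.434 × 10^-6 GW.

4.434 × 10^-6 GW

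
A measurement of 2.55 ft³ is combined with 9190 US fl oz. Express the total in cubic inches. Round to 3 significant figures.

21000 in³

2.55 ft³ = 4406.40 in³ and 9190 US fl oz = 16585.1 in³.
4406.40 + 16585.1 ≈ 21000 in³.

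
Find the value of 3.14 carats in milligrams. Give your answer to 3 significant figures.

628 milligrams

1 carat = 200.000 mg.
3.14 × 200.000 ≈ 628 mg.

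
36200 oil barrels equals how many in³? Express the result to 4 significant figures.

3.512e+8 in³

1 bbl = 9702.00 in³.
36200 × 9702.00 ≈ 3.512e+8 in³.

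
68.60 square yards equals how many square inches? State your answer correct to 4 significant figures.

88910 in²

1 square yard = 1296.00 in².
So 68.60 × 1296.00 ≈ 88910 in².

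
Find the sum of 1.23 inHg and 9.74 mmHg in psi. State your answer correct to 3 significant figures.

1.23 inHg = 0.604120 psi and 9.74 mmHg = 0.188340 psi.
0.604120 + 0.188340 ≈ 0.792 psi.

0.792 psi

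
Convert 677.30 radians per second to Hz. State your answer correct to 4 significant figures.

107.8 hertz

1 radian per second = 0.159155 hertz.
677.30 × 0.159155 ≈ 107.8 Hz.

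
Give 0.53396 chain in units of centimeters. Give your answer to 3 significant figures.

1070 cm

1 chain = 2011.68 cm.
Then 0.53396 × 2011.68 ≈ 1070 cm.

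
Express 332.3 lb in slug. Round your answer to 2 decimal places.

10.33 slug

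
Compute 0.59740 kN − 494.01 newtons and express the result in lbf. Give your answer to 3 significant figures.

0.59740 kN = 134.301 lbf and 494.01 N = 111.058 lbf.
134.301 − 111.058 ≈ 23.2 lbf.

23.2 lbf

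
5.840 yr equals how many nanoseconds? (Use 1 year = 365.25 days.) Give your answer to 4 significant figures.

1 yr = 3.15576e+16 ns.
5.840 × 3.15576e+16 ≈ 1.843e+17 ns.

1.843e+17 nanoseconds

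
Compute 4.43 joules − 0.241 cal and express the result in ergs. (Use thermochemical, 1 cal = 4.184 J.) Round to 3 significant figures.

4.43 J = 4.43000e+7 erg and 0.241 cal = 1.00834e+7 erg.
4.43000e+7 − 1.00834e+7 ≈ 3.42e+7 erg.

3.42e+7 erg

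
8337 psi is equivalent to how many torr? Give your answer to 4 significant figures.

431100 torr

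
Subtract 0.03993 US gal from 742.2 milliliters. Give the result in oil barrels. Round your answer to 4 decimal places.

742.2 mL = 0.00466830 bbl and 0.03993 US gal = 0.000950714 bbl.
0.00466830 − 0.000950714 ≈ 0.0037 bbl.

0.0037 oil barrels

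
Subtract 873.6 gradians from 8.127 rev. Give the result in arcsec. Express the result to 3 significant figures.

8.127 rev = 1.05326 × 10^7 arcsec and 873.6 grad = 2.83046 × 10^6 arcsec.
1.05326 × 10^7 − 2.83046 × 10^6 ≈ 7.70 × 10^6 arcsec.

7.70 × 10^6 arcsec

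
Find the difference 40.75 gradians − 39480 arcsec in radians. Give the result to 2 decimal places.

40.75 grad = 0.640100 rad and 39480 arcsec = 0.191404 rad.
0.640100 − 0.191404 ≈ 0.45 rad.

0.45 radians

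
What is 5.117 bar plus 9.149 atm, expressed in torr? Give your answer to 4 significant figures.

5.117 bar = 3838.07 torr and 9.149 atm = 6953.24 torr.
3838.07 + 6953.24 ≈ 10790 torr.

10790 torr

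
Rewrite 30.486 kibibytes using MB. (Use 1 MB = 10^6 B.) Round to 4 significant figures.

1 kibibyte = 0.00102400 megabytes.
30.486 × 0.00102400 ≈ 0.03122 MB.

0.03122 megabytes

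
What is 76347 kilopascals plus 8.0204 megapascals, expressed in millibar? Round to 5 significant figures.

76347 kPa = 763470 mbar and 8.0204 MPa = 80204.0 mbar.
763470 + 80204.0 ≈ 843670 mbar.

843670 mbar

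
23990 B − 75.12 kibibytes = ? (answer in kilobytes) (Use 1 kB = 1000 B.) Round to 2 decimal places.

-52.93 kB

23990 B = 23.9900 kB and 75.12 KiB = 76.9229 kB.
23.9900 − 76.9229 ≈ -52.93 kB.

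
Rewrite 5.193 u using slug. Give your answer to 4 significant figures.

1 u = 1.13783 × 10^-28 slugs.
Then 5.193 × 1.13783 × 10^-28 ≈ 5.909 × 10^-28 slug.

5.909 × 10^-28 slug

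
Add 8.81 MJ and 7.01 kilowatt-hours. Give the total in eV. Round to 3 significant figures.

2.12 × 10^26 eV

8.81 MJ = 5.49877 × 10^25 eV and 7.01 kWh = 1.57511 × 10^26 eV.
5.49877 × 10^25 + 1.57511 × 10^26 ≈ 2.12 × 10^26 eV.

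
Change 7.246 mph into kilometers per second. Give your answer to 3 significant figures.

1 mph = 0.000447040 kilometers per second.
7.246 × 0.000447040 ≈ 0.00324 km/s.

0.00324 kilometers per second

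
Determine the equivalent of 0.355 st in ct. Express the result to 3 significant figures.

1 st = 31751.5 carats.
Then 0.355 × 31751.5 ≈ 11300 ct.

11300 ct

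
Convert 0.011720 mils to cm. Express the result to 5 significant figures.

1 mil = 0.00254000 cm.
Thus 0.011720 × 0.00254000 ≈ 2.9769 × 10^-5 cm.

2.9769 × 10^-5 cm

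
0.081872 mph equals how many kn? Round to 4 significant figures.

0.07114 kn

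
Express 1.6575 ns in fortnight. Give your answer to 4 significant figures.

1 ns = 8.26720e-16 fortnights.
Thus 1.6575 × 8.26720e-16 ≈ 1.370e-15 fortnight.

1.370e-15 fortnight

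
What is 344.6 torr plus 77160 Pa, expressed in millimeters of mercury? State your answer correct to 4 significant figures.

923.3 millimeters of mercury

344.6 torr = 344.600 mmHg and 77160 Pa = 578.748 mmHg.
344.600 + 578.748 ≈ 923.3 mmHg.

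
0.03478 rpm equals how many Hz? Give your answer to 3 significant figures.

0.000580 Hz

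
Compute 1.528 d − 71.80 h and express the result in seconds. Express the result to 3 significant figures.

-126000 seconds

1.528 d = 132019 s and 71.80 h = 258480 s.
132019 − 258480 ≈ -126000 s.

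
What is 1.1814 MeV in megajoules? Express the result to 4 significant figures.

1.893e-19 MJ

1 MeV = 1.60218e-19 MJ.
Thus 1.1814 × 1.60218e-19 ≈ 1.893e-19 MJ.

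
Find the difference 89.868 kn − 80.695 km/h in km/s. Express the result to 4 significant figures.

89.868 kn = 0.0462321 km/s and 80.695 km/h = 0.0224153 km/s.
0.0462321 − 0.0224153 ≈ 0.02382 km/s.

0.02382 kilometers per second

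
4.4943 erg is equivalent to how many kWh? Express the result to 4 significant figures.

1.248e-13 kilowatt-hours

1 erg = 2.77778e-14 kilowatt-hours.
Thus 4.4943 × 2.77778e-14 ≈ 1.248e-13 kWh.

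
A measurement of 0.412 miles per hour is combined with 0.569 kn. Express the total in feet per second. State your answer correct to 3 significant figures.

1.56 feet per second

0.412 mph = 0.604267 ft/s and 0.569 kn = 0.960364 ft/s.
0.604267 + 0.960364 ≈ 1.56 ft/s.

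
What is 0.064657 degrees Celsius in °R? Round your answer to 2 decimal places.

491.79 degrees Rankine

°R = (°C + 273.15) × 9/5.
Applying the formula gives 491.79 °R.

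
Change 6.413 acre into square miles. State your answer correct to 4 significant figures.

1 acre = 0.00156250 mi².
So 6.413 × 0.00156250 ≈ 0.01002 mi².

0.01002 square miles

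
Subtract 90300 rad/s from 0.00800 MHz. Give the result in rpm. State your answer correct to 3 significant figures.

0.00800 MHz = 480000 rpm and 90300 rad/s = 862301 rpm.
480000 − 862301 ≈ -382000 rpm.

-382000 rpm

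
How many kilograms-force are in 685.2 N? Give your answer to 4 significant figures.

69.87 kilograms-force

1 newton = 0.101972 kgf.
Then 685.2 × 0.101972 ≈ 69.87 kgf.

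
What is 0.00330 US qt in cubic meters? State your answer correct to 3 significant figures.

3.12e-6 m³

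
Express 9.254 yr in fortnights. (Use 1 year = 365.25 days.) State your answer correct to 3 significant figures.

241 fortnight

1 yr = 26.0893 fortnight.
Thus 9.254 × 26.0893 ≈ 241 fortnight.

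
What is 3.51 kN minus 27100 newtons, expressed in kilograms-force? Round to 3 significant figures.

3.51 kN = 357.920 kgf and 27100 N = 2763.43 kgf.
357.920 − 2763.43 ≈ -2410 kgf.

-2410 kilograms-force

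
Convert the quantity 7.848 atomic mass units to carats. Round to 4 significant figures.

1 atomic mass unit = 8.30270e-24 ct.
So 7.848 × 8.30270e-24 ≈ 6.516e-23 ct.

6.516e-23 ct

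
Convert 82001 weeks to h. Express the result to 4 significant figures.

1.378e+7 h

1 week = 168.000 h.
So 82001 × 168.000 ≈ 1.378e+7 h.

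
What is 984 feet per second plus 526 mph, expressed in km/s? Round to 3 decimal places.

0.535 km/s

984 ft/s = 0.299923 km/s and 526 mph = 0.235143 km/s.
0.299923 + 0.235143 ≈ 0.535 km/s.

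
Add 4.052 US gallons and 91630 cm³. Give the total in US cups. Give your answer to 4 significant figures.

452.1 US cup

4.052 US gal = 64.8320 US cup and 91630 cm³ = 387.297 US cup.
64.8320 + 387.297 ≈ 452.1 US cup.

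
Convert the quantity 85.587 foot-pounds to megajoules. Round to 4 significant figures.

0.0001160 megajoules

1 ft·lbf = 1.35582 × 10^-6 MJ.
Thus 85.587 × 1.35582 × 10^-6 ≈ 0.0001160 MJ.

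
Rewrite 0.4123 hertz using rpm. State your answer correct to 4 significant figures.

24.74 rpm

1 hertz = 60.0000 rpm.
So 0.4123 × 60.0000 ≈ 24.74 rpm.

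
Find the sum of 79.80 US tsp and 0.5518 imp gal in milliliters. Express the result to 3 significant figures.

2900 milliliters

79.80 US tsp = 393.328 mL and 0.5518 imp gal = 2508.53 mL.
393.328 + 2508.53 ≈ 2900 mL.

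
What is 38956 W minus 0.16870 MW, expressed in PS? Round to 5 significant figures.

38956 W = 52.9654 PS and 0.16870 MW = 229.368 PS.
52.9654 − 229.368 ≈ -176.40 PS.

-176.40 PS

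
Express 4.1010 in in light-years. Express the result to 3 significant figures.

1.10 × 10^-17 light-years

1 in = 2.68478 × 10^-18 ly.
Then 4.1010 × 2.68478 × 10^-18 ≈ 1.10 × 10^-17 ly.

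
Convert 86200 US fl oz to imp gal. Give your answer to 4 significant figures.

560.8 imp gal

1 US fluid ounce = 0.00650527 imperial gallons.
So 86200 × 0.00650527 ≈ 560.8 imp gal.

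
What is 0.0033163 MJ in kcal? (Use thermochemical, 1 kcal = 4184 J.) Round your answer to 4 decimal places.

0.7926 kilocalories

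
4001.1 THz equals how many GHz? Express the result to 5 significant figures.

4.0011 × 10^6 GHz

1 terahertz = 1000.00 gigahertz.
Then 4001.1 × 1000.00 ≈ 4.0011 × 10^6 GHz.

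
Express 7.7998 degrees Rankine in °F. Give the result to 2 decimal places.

-451.87 °F

°R = °F + 459.67.
Applying the formula gives -451.87 °F.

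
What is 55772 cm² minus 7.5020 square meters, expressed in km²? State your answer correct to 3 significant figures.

55772 cm² = 5.57720e-6 km² and 7.5020 m² = 7.50200e-6 km².
5.57720e-6 − 7.50200e-6 ≈ -1.92e-6 km².

-1.92e-6 km²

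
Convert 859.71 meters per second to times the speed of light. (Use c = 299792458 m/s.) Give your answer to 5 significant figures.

2.8677e-6 times the speed of light

1 meter per second = 3.33564e-9 c.
Thus 859.71 × 3.33564e-9 ≈ 2.8677e-6 c.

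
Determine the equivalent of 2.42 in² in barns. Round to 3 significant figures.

1 square inch = 6.45160e+24 barn.
Thus 2.42 × 6.45160e+24 ≈ 1.56e+25 barn.

1.56e+25 barn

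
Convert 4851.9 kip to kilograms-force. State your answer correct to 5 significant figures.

2.2008e+6 kgf

1 kip = 453.592 kilograms-force.
4851.9 × 453.592 ≈ 2.2008e+6 kgf.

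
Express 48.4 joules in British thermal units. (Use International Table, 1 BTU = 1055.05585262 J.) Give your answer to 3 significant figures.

1 joule = 0.000947817 BTU.
Then 48.4 × 0.000947817 ≈ 0.0459 BTU.

0.0459 British thermal units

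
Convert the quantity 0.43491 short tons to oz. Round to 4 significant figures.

13920 oz

1 short ton = 32000.0 oz.
Thus 0.43491 × 32000.0 ≈ 13920 oz.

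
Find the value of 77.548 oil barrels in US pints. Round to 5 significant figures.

1 oil barrel = 336.000 US pt.
So 77.548 × 336.000 ≈ 26056 US pt.

26056 US pt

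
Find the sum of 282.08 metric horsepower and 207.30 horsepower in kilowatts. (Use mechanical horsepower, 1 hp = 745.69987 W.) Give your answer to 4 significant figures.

362.1 kilowatts

282.08 PS = 207.469 kW and 207.30 hp = 154.584 kW.
207.469 + 154.584 ≈ 362.1 kW.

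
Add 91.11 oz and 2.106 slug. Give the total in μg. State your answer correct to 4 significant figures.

91.11 oz = 2.58293e+9 μg and 2.106 slug = 3.07348e+10 μg.
2.58293e+9 + 3.07348e+10 ≈ 3.332e+10 μg.

3.332e+10 μg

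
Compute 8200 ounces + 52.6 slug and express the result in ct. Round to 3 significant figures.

8200 oz = 1.16233e+6 ct and 52.6 slug = 3.83820e+6 ct.
1.16233e+6 + 3.83820e+6 ≈ 5.00e+6 ct.

5.00e+6 carats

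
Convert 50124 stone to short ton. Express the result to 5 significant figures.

350.87 short ton

1 st = 0.00700000 short ton.
50124 × 0.00700000 ≈ 350.87 short ton.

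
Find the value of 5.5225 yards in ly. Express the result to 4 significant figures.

1 yard = 9.66522 × 10^-17 light-years.
So 5.5225 × 9.66522 × 10^-17 ≈ 5.338 × 10^-16 ly.

5.338 × 10^-16 ly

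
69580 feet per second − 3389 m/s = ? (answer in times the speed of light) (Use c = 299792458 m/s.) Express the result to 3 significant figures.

69580 ft/s = 7.07422e-5 c and 3389 m/s = 1.13045e-5 c.
7.07422e-5 − 1.13045e-5 ≈ 5.94e-5 c.

5.94e-5 c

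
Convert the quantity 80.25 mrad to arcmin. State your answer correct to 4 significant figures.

275.9 arcmin

1 milliradian = 3.43775 arcmin.
Thus 80.25 × 3.43775 ≈ 275.9 arcmin.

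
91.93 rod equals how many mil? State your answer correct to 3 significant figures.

1 rod = 198000 mil.
Thus 91.93 × 198000 ≈ 1.82 × 10^7 mil.

1.82 × 10^7 mils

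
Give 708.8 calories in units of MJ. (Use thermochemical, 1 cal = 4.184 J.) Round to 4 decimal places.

0.0030 MJ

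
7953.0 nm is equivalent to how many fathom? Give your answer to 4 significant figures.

1 nanometer = 5.46807e-10 fathom.
Then 7953.0 × 5.46807e-10 ≈ 4.349e-6 fathom.

4.349e-6 fathoms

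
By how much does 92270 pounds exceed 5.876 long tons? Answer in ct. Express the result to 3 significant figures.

1.79e+8 ct

92270 lb = 2.09265e+8 ct and 5.876 long ton = 2.98515e+7 ct.
2.09265e+8 − 2.98515e+7 ≈ 1.79e+8 ct.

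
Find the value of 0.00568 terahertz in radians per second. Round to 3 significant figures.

1 THz = 6.28319e+12 rad/s.
Then 0.00568 × 6.28319e+12 ≈ 3.57e+10 rad/s.

3.57e+10 radians per second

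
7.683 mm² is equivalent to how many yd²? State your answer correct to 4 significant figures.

9.189 × 10^-6 square yards

1 mm² = 1.19599 × 10^-6 yd².
So 7.683 × 1.19599 × 10^-6 ≈ 9.189 × 10^-6 yd².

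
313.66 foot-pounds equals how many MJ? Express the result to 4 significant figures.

0.0004253 MJ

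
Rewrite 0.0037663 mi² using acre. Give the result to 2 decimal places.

1 mi² = 640.000 acre.
Then 0.0037663 × 640.000 ≈ 2.41 acre.

2.41 acre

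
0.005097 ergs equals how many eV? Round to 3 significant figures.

3.18e+9 electronvolts

1 erg = 6.24151e+11 eV.
Then 0.005097 × 6.24151e+11 ≈ 3.18e+9 eV.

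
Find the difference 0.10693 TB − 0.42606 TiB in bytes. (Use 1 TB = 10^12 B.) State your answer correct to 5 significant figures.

-3.6153 × 10^11 B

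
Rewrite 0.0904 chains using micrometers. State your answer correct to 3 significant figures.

1.82e+6 μm

1 chain = 2.01168e+7 μm.
Thus 0.0904 × 2.01168e+7 ≈ 1.82e+6 μm.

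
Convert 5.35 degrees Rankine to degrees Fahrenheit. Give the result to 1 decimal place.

°R = °F + 459.67.
Applying the formula gives -454.3 °F.

-454.3 °F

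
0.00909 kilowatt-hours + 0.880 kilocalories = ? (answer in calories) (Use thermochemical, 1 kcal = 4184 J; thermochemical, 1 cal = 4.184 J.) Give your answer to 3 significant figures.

8700 calories

0.00909 kWh = 7821.22 cal and 0.880 kcal = 880.000 cal.
7821.22 + 880.000 ≈ 8700 cal.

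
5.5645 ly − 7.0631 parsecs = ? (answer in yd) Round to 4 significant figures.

5.5645 ly = 5.75724e+16 yd and 7.0631 pc = 2.38347e+17 yd.
5.75724e+16 − 2.38347e+17 ≈ -1.808e+17 yd.

-1.808e+17 yards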